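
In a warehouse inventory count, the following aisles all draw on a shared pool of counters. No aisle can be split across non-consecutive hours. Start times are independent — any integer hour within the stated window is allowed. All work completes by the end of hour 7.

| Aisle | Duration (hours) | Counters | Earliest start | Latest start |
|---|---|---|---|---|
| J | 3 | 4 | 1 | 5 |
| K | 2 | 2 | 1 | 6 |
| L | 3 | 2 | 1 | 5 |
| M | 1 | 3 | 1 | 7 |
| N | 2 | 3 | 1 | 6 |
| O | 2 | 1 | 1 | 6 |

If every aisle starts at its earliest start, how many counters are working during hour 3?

6

At early start, hour 3 has: J, L.
Demand: 4 + 2 = 6.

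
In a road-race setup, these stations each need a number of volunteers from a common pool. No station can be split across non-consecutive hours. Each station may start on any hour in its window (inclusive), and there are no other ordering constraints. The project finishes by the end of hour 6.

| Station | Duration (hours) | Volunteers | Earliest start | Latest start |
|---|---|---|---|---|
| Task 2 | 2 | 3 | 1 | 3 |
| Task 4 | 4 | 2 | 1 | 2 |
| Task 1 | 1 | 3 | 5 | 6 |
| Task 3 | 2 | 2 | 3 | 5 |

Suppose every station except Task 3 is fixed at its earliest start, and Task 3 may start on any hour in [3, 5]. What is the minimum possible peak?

Task 3@3: h1:5  h2:5  h3:4  h4:4  h5:3  h6:0 → peak 5
Task 3@4: h1:5  h2:5  h3:2  h4:4  h5:5  h6:0 → peak 5
Task 3@5: h1:5  h2:5  h3:2  h4:2  h5:5  h6:2 → peak 5
Best is Task 3@3, peak 5.

5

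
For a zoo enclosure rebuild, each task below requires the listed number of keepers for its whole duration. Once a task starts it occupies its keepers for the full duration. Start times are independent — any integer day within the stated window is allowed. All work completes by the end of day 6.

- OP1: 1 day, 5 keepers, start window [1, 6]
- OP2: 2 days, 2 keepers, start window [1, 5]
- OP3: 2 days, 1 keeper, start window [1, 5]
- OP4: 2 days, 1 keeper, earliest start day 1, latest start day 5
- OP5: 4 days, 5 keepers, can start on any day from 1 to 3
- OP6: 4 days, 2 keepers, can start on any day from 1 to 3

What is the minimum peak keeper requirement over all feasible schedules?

Early-start (OP1@1, OP2@1, OP3@1, OP4@1, OP5@1, OP6@1) gives peak 16: d1:16  d2:11  d3:7  d4:7  d5:0  d6:0.
Shift OP4→2, OP5→3, OP6→2.
Schedule OP1@1, OP2@1, OP3@1, OP4@2, OP5@3, OP6@2: d1:8  d2:6  d3:8  d4:7  d5:7  d6:5 — peak 8.

8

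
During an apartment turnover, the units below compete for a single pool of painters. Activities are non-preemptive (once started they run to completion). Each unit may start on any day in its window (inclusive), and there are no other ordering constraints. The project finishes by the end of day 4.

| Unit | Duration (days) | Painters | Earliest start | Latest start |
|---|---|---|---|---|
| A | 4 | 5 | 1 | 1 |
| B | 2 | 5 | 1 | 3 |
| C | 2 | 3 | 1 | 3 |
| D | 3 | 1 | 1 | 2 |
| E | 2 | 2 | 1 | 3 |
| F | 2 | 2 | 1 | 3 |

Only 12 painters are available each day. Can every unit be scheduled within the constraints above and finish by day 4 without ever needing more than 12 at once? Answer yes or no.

no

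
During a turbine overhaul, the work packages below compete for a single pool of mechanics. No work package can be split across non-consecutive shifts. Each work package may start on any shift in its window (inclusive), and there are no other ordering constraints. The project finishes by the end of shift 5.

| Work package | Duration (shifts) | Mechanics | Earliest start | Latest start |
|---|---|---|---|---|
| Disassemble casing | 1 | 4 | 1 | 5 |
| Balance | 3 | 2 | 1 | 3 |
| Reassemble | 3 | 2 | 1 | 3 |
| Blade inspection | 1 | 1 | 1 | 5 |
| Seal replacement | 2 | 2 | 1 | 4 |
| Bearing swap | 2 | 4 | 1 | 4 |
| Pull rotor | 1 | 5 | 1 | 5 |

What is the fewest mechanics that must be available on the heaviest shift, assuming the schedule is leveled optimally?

8

Early-start (Disassemble casing@1, Balance@1, Reassemble@1, Blade inspection@1, Seal replacement@1, Bearing swap@1, Pull rotor@1) gives peak 20: s1:20  s2:10  s3:4  s4:0  s5:0.
Shift Blade inspection→2, Seal replacement→4, Bearing swap→3, Pull rotor→5.
Schedule Disassemble casing@1, Balance@1, Reassemble@1, Blade inspection@2, Seal replacement@4, Bearing swap@3, Pull rotor@5: s1:8  s2:5  s3:8  s4:6  s5:7 — peak 8.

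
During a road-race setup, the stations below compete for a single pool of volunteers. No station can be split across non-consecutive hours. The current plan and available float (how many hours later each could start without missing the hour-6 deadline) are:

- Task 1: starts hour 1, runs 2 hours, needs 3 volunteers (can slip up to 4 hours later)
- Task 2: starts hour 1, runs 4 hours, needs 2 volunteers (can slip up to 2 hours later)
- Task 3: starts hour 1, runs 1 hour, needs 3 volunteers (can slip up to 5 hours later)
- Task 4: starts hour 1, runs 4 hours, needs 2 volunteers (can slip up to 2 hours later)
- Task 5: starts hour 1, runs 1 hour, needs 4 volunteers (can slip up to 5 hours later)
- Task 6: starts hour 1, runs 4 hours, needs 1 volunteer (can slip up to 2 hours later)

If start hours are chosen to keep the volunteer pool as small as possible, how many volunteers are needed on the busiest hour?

6

Early-start (Task 1@1, Task 2@1, Task 3@1, Task 4@1, Task 5@1, Task 6@1) gives peak 15: h1:15  h2:8  h3:5  h4:5  h5:0  h6:0.
Shift Task 3→5, Task 4→3, Task 5→6.
Schedule Task 1@1, Task 2@1, Task 3@5, Task 4@3, Task 5@6, Task 6@1: h1:6  h2:6  h3:5  h4:5  h5:5  h6:6 — peak 6.
Total volunteer-hours = 33 over 6 hours ⇒ peak ≥ ⌈33/6⌉ = 6, so 6 is optimal.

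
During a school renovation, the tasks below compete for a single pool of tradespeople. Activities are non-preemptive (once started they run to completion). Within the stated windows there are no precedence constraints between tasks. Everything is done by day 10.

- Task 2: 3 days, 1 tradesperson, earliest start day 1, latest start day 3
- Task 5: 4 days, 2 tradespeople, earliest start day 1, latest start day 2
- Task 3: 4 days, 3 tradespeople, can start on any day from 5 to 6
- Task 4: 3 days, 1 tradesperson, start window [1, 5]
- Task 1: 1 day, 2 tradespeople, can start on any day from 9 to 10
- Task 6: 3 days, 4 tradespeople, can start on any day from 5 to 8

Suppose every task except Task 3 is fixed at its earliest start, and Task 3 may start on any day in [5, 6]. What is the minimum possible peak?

7

Task 3@5: d1:4  d2:4  d3:4  d4:2  d5:7  d6:7  d7:7  d8:3  d9:2  d10:0 → peak 7
Task 3@6: d1:4  d2:4  d3:4  d4:2  d5:4  d6:7  d7:7  d8:3  d9:5  d10:0 → peak 7
Best is Task 3@5, peak 7.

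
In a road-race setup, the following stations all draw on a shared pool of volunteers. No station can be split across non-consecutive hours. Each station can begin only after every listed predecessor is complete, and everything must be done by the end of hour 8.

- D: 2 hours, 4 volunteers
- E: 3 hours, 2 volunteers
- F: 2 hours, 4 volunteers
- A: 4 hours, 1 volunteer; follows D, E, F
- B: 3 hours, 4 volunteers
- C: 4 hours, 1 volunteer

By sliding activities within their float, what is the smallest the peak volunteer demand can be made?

6

Early-start (D@1, E@1, F@1, A@4, B@1, C@1) gives peak 15: h1:15  h2:15  h3:7  h4:2  h5:1  h6:1  h7:1  h8:0.
Shift F→3, A→5, B→5, C→4.
Schedule D@1, E@1, F@3, A@5, B@5, C@4: h1:6  h2:6  h3:6  h4:5  h5:6  h6:6  h7:6  h8:1 — peak 6.
Total volunteer-hours = 42 over 8 hours ⇒ peak ≥ ⌈42/8⌉ = 6, so 6 is optimal.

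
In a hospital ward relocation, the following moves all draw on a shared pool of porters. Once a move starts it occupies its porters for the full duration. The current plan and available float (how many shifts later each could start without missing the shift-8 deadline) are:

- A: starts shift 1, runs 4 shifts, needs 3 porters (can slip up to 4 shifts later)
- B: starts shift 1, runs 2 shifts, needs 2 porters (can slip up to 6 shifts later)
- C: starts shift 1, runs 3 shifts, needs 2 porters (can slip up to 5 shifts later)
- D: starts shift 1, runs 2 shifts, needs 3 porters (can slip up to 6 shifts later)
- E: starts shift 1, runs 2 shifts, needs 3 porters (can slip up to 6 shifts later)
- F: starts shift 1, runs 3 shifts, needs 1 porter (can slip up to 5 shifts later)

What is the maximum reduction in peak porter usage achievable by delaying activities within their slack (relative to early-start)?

Early-start peak: s1:14  s2:14  s3:6  s4:3  s5:0  s6:0  s7:0  s8:0 ⇒ 14.
Leveled (A@1, B@1, C@3, D@5, E@7, F@6): s1:5  s2:5  s3:5  s4:5  s5:5  s6:4  s7:4  s8:4 ⇒ 5.
Reduction 14 − 5 = 9.

9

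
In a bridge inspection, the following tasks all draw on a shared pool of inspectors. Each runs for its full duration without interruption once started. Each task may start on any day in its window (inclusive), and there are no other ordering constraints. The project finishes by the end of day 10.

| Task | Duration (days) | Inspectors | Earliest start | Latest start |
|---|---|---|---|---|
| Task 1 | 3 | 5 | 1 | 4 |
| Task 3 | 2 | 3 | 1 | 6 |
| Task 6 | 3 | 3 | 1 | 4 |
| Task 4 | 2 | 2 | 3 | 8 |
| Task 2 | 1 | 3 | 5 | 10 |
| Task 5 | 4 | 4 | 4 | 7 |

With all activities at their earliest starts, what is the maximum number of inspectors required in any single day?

11

Early-start schedule: Task 1@1, Task 3@1, Task 6@1, Task 4@3, Task 2@5, Task 5@4.
Load per day: day 1: 11, day 2: 11, day 3: 10, day 4: 6, day 5: 7, day 6: 4, day 7: 4, day 8: 0, day 9: 0, day 10: 0.
Peak is 11.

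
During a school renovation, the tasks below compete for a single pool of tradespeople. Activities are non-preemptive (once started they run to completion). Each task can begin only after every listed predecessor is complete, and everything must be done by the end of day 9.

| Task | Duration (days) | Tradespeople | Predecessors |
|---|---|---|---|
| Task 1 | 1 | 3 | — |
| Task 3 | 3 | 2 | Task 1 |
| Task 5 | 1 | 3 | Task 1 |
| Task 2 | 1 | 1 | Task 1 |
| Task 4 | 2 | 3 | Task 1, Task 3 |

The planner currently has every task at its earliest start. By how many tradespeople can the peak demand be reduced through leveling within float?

Early-start peak: d1:3  d2:6  d3:2  d4:2  d5:3  d6:3  d7:0  d8:0  d9:0 ⇒ 6.
Leveled (Task 1@1, Task 3@2, Task 5@5, Task 2@2, Task 4@6): d1:3  d2:3  d3:2  d4:2  d5:3  d6:3  d7:3  d8:0  d9:0 ⇒ 3.
Reduction 6 − 3 = 3.

3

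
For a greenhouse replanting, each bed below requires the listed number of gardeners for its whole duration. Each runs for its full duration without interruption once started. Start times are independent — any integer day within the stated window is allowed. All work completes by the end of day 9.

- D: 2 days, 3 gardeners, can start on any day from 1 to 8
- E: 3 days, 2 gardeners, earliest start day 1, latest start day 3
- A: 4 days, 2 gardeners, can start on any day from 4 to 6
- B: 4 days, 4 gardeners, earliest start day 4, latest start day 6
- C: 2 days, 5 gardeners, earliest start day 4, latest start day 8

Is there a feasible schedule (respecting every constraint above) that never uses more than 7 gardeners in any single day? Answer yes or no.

yes

Schedule D@1, E@1, A@4, B@4, C@8: d1:5  d2:5  d3:2  d4:6  d5:6  d6:6  d7:6  d8:5  d9:5 — peak 6 ≤ 7.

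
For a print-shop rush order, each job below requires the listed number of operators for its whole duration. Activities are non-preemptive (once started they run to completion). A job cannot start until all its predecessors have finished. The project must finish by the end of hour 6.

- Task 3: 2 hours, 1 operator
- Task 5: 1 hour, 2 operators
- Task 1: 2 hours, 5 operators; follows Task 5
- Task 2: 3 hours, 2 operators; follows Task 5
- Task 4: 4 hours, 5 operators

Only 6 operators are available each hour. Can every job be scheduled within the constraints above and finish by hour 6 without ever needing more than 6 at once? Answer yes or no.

Total operator-hours = 40; over 6 hours the average is 40/6 > 6, so some hour must exceed 6.

no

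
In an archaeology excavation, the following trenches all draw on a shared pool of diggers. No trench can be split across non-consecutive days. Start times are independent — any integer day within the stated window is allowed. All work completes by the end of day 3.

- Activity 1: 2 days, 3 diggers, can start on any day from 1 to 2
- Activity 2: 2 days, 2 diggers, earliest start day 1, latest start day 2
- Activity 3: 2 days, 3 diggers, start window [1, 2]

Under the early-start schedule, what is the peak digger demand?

8

Early-start schedule: Activity 1@1, Activity 2@1, Activity 3@1.
Load per day: day 1: 8, day 2: 8, day 3: 0.
Peak is 8.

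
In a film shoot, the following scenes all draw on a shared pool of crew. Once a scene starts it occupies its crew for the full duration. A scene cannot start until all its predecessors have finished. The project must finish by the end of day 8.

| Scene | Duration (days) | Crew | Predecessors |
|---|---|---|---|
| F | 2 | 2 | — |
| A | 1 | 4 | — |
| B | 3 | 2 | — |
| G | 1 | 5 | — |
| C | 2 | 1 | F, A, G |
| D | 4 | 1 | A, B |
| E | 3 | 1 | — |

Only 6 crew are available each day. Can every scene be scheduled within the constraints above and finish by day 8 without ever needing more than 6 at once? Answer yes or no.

yes

Schedule F@1, A@1, B@2, G@5, C@6, D@5, E@2: d1:6  d2:5  d3:3  d4:3  d5:6  d6:2  d7:2  d8:1 — peak 6 ≤ 6.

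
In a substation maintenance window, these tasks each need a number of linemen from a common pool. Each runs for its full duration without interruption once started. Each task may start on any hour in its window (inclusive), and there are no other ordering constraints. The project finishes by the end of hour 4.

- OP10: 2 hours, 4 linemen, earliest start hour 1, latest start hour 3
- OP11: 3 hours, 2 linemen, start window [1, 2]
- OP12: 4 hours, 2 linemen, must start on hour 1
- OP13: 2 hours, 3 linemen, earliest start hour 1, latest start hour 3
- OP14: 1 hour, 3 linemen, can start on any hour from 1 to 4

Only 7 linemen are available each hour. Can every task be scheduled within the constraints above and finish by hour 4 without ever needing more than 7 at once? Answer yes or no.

no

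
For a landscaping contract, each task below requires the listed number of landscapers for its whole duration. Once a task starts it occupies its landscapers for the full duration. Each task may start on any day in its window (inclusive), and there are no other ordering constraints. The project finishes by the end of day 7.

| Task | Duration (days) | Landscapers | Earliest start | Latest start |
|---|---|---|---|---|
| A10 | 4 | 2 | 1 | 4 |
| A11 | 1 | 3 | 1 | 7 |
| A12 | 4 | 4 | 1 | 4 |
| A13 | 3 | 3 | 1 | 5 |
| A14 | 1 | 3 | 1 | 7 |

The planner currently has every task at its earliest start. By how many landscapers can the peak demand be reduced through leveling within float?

Early-start peak: d1:15  d2:9  d3:9  d4:6  d5:0  d6:0  d7:0 ⇒ 15.
Leveled (A10@1, A11@5, A12@1, A13@5, A14@6): d1:6  d2:6  d3:6  d4:6  d5:6  d6:6  d7:3 ⇒ 6.
Reduction 15 − 6 = 9.

9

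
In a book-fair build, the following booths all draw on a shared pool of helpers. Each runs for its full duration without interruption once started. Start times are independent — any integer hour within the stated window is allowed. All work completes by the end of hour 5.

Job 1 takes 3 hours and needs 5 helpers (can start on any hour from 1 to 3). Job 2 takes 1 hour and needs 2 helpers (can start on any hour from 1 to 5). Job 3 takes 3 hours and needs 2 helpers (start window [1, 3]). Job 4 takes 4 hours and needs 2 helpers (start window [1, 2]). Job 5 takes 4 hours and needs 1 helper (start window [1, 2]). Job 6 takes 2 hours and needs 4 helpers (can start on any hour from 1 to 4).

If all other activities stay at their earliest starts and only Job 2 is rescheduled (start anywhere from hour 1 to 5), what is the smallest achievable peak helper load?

Job 2@1: h1:16  h2:14  h3:10  h4:3  h5:0 → peak 16
Job 2@2: h1:14  h2:16  h3:10  h4:3  h5:0 → peak 16
Job 2@3: h1:14  h2:14  h3:12  h4:3  h5:0 → peak 14
Job 2@4: h1:14  h2:14  h3:10  h4:5  h5:0 → peak 14
Job 2@5: h1:14  h2:14  h3:10  h4:3  h5:2 → peak 14
Best is Job 2@3, peak 14.

14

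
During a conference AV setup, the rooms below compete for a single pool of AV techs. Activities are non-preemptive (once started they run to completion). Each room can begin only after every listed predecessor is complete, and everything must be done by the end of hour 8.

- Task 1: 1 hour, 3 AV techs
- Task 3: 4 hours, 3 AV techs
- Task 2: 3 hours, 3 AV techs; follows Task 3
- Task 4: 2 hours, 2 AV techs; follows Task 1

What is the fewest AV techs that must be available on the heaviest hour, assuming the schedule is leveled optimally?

5

Early-start (Task 1@1, Task 3@1, Task 2@5, Task 4@2) gives peak 6: h1:6  h2:5  h3:5  h4:3  h5:3  h6:3  h7:3  h8:0.
Shift Task 3→2, Task 2→6.
Schedule Task 1@1, Task 3@2, Task 2@6, Task 4@2: h1:3  h2:5  h3:5  h4:3  h5:3  h6:3  h7:3  h8:3 — peak 5.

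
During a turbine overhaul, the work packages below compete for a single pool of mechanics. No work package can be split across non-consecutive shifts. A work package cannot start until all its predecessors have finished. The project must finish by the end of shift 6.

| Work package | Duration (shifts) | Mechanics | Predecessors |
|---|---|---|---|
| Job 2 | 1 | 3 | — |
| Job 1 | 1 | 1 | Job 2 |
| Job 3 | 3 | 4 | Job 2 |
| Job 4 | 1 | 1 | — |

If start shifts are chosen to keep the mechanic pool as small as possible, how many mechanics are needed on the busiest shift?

Early-start (Job 2@1, Job 1@2, Job 3@2, Job 4@1) gives peak 5: s1:4  s2:5  s3:4  s4:4  s5:0  s6:0.
Shift Job 3→3.
Schedule Job 2@1, Job 1@2, Job 3@3, Job 4@1: s1:4  s2:1  s3:4  s4:4  s5:4  s6:0 — peak 4.

4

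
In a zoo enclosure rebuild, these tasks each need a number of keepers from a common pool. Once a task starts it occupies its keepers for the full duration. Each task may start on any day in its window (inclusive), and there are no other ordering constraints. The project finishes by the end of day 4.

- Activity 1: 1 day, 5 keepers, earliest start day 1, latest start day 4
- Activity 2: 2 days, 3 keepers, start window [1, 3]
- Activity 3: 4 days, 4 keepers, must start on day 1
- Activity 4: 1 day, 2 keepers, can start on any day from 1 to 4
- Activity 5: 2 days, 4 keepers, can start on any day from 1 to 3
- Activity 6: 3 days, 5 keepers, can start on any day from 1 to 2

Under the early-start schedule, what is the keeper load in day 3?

9

At early start, day 3 has: Activity 3, Activity 6.
Demand: 4 + 5 = 9.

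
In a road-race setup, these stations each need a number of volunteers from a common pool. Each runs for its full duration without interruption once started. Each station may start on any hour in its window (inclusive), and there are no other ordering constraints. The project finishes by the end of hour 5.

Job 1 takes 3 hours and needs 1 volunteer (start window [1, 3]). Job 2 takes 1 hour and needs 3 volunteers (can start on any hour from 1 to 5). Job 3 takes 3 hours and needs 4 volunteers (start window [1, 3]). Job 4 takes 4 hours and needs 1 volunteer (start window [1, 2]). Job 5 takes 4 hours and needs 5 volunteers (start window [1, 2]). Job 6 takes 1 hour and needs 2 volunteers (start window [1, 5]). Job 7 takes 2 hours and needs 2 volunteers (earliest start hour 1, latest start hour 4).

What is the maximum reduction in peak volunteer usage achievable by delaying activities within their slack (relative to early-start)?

7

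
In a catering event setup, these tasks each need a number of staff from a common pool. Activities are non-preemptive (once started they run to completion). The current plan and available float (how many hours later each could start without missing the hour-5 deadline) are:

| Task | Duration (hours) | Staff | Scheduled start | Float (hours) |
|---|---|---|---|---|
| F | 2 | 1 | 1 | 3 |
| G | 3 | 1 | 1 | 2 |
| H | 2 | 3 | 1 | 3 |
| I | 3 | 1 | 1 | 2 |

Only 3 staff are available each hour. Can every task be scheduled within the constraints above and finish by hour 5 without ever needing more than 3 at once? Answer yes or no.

Schedule F@1, G@1, H@4, I@1: h1:3  h2:3  h3:2  h4:3  h5:3 — peak 3 ≤ 3.

yes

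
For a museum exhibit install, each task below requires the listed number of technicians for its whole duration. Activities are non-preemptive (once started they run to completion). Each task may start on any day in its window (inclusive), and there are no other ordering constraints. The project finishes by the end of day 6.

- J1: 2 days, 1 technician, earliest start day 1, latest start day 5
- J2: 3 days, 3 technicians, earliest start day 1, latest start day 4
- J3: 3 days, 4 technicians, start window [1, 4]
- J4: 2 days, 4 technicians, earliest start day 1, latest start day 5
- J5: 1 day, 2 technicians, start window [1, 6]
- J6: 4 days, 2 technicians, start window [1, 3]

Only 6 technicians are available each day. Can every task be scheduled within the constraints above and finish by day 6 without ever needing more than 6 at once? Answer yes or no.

Total technician-days = 41; over 6 days the average is 41/6 > 6, so some day must exceed 6.

no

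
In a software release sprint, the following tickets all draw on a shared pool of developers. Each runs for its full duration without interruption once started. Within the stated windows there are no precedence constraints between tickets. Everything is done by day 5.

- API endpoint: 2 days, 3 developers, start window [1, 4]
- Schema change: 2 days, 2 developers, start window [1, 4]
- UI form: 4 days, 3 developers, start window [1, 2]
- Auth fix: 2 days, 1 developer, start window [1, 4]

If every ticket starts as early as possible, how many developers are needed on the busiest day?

9

Early-start schedule: API endpoint@1, Schema change@1, UI form@1, Auth fix@1.
Load per day: day 1: 9, day 2: 9, day 3: 3, day 4: 3, day 5: 0.
Peak is 9.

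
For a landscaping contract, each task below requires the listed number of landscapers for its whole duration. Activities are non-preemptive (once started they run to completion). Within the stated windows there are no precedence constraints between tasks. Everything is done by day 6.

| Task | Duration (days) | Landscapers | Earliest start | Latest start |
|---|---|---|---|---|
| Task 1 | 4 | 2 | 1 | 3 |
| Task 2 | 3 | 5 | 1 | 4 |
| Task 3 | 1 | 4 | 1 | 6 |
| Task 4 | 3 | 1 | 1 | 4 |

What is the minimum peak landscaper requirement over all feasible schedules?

7

Early-start (Task 1@1, Task 2@1, Task 3@1, Task 4@1) gives peak 12: d1:12  d2:8  d3:8  d4:2  d5:0  d6:0.
Shift Task 3→4, Task 4→4.
Schedule Task 1@1, Task 2@1, Task 3@4, Task 4@4: d1:7  d2:7  d3:7  d4:7  d5:1  d6:1 — peak 7.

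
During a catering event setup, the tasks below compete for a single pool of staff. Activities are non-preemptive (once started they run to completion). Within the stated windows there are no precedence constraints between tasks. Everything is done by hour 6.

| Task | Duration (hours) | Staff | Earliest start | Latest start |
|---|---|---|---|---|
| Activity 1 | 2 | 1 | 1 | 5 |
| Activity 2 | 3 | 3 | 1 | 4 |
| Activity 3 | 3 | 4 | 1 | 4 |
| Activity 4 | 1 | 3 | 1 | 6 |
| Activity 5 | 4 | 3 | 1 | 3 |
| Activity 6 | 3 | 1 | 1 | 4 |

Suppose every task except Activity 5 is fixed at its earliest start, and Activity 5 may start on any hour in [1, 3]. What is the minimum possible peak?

12

Activity 5@1: h1:15  h2:12  h3:11  h4:3  h5:0  h6:0 → peak 15
Activity 5@2: h1:12  h2:12  h3:11  h4:3  h5:3  h6:0 → peak 12
Activity 5@3: h1:12  h2:9  h3:11  h4:3  h5:3  h6:3 → peak 12
Best is Activity 5@2, peak 12.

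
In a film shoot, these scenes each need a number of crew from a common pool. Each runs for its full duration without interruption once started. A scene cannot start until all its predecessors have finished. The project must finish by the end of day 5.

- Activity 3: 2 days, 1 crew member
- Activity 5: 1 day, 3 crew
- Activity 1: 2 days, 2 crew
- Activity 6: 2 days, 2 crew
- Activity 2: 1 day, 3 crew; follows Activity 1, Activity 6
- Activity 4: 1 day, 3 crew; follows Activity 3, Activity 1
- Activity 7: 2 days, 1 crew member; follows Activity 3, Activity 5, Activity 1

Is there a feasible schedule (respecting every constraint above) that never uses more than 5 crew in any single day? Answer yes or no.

Schedule Activity 3@1, Activity 5@1, Activity 1@2, Activity 6@2, Activity 2@4, Activity 4@5, Activity 7@4: d1:4  d2:5  d3:4  d4:4  d5:4 — peak 5 ≤ 5.

yes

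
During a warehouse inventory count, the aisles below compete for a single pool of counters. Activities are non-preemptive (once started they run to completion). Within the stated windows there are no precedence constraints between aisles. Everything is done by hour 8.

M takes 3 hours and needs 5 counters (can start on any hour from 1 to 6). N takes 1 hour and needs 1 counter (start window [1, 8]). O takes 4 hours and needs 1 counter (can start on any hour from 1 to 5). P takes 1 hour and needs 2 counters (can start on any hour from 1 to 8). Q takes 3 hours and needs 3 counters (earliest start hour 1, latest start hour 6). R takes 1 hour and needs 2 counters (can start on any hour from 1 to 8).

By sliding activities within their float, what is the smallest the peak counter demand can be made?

Early-start (M@1, N@1, O@1, P@1, Q@1, R@1) gives peak 14: h1:14  h2:9  h3:9  h4:1  h5:0  h6:0  h7:0  h8:0.
Shift N→4, O→4, P→4, Q→5, R→8.
Schedule M@1, N@4, O@4, P@4, Q@5, R@8: h1:5  h2:5  h3:5  h4:4  h5:4  h6:4  h7:4  h8:2 — peak 5.
Total counter-hours = 33 over 8 hours ⇒ peak ≥ ⌈33/8⌉ = 5, so 5 is optimal.

5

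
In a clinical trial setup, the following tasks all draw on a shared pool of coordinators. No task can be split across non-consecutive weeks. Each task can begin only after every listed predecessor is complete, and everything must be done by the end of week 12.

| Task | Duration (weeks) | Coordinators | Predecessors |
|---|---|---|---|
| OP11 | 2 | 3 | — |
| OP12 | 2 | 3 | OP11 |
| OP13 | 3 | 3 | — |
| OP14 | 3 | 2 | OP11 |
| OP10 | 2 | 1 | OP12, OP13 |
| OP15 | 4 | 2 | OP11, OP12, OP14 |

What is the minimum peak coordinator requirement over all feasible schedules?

Early-start (OP11@1, OP12@3, OP13@1, OP14@3, OP10@5, OP15@6) gives peak 8: w1:6  w2:6  w3:8  w4:5  w5:3  w6:3  w7:2  w8:2  w9:2  w10:0  w11:0  w12:0.
Shift OP13→5, OP10→8.
Schedule OP11@1, OP12@3, OP13@5, OP14@3, OP10@8, OP15@6: w1:3  w2:3  w3:5  w4:5  w5:5  w6:5  w7:5  w8:3  w9:3  w10:0  w11:0  w12:0 — peak 5.

5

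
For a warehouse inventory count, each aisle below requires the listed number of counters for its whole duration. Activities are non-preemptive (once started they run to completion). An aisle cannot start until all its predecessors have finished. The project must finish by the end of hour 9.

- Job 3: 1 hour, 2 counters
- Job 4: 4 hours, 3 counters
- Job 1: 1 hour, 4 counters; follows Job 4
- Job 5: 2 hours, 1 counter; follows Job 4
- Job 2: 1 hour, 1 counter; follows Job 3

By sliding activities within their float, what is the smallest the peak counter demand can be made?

Early-start (Job 3@1, Job 4@1, Job 1@5, Job 5@5, Job 2@2) gives peak 5: h1:5  h2:4  h3:3  h4:3  h5:5  h6:1  h7:0  h8:0  h9:0.
Shift Job 4→2, Job 1→6, Job 5→7.
Schedule Job 3@1, Job 4@2, Job 1@6, Job 5@7, Job 2@2: h1:2  h2:4  h3:3  h4:3  h5:3  h6:4  h7:1  h8:1  h9:0 — peak 4.

4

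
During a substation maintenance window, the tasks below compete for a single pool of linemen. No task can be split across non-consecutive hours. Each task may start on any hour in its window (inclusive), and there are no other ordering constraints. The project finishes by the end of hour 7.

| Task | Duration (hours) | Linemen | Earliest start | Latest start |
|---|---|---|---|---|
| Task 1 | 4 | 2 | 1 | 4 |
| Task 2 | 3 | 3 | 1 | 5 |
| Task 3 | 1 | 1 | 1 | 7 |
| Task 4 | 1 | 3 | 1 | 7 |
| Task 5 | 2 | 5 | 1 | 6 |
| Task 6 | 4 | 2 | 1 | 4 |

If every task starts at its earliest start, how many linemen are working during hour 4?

At early start, hour 4 has: Task 1, Task 6.
Demand: 2 + 2 = 4.

4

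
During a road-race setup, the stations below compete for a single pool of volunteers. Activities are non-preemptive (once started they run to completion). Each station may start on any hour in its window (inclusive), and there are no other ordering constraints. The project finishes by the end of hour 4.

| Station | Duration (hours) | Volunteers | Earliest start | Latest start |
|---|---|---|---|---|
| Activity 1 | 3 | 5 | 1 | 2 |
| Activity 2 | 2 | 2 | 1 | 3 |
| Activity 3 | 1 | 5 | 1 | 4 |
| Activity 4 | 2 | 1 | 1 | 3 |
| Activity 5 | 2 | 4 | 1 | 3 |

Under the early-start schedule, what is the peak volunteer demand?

Early-start schedule: Activity 1@1, Activity 2@1, Activity 3@1, Activity 4@1, Activity 5@1.
Load per hour: hour 1: 17, hour 2: 12, hour 3: 5, hour 4: 0.
Peak is 17.

17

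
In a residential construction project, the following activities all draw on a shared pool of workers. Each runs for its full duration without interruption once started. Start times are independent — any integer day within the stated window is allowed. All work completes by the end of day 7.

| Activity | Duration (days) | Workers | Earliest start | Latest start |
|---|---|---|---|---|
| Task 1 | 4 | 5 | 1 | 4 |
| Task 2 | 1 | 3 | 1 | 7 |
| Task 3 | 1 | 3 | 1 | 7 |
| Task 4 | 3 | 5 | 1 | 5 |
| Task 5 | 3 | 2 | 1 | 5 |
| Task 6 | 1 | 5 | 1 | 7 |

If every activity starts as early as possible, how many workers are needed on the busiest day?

Early-start schedule: Task 1@1, Task 2@1, Task 3@1, Task 4@1, Task 5@1, Task 6@1.
Load per day: day 1: 23, day 2: 12, day 3: 12, day 4: 5, day 5: 0, day 6: 0, day 7: 0.
Peak is 23.

23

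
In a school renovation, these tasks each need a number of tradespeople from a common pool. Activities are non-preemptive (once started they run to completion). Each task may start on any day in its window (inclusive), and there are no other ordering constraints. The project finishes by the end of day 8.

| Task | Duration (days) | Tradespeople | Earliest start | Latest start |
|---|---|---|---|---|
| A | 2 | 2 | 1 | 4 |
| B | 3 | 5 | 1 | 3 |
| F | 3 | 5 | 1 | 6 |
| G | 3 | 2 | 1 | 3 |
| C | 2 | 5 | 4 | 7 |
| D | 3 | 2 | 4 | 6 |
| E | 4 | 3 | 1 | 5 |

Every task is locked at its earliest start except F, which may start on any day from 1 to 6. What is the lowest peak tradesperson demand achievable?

12

F@1: d1:17  d2:17  d3:15  d4:10  d5:7  d6:2  d7:0  d8:0 → peak 17
F@2: d1:12  d2:17  d3:15  d4:15  d5:7  d6:2  d7:0  d8:0 → peak 17
F@3: d1:12  d2:12  d3:15  d4:15  d5:12  d6:2  d7:0  d8:0 → peak 15
F@4: d1:12  d2:12  d3:10  d4:15  d5:12  d6:7  d7:0  d8:0 → peak 15
F@5: d1:12  d2:12  d3:10  d4:10  d5:12  d6:7  d7:5  d8:0 → peak 12
F@6: d1:12  d2:12  d3:10  d4:10  d5:7  d6:7  d7:5  d8:5 → peak 12
Best is F@5, peak 12.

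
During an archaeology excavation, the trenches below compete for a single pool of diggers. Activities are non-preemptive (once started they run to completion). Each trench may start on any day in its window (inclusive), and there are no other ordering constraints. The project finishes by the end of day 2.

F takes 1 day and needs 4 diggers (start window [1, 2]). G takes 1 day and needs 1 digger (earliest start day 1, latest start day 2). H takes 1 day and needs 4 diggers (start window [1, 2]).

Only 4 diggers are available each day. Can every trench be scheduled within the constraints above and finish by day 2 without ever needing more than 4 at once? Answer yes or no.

no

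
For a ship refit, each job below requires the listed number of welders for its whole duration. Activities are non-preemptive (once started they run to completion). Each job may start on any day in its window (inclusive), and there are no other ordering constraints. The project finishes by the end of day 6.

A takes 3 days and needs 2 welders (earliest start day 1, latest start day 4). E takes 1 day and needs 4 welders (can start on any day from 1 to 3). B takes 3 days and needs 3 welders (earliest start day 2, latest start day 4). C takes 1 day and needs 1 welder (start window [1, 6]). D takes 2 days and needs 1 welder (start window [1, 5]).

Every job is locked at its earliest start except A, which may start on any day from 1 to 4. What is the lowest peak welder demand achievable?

A@1: d1:8  d2:6  d3:5  d4:3  d5:0  d6:0 → peak 8
A@2: d1:6  d2:6  d3:5  d4:5  d5:0  d6:0 → peak 6
A@3: d1:6  d2:4  d3:5  d4:5  d5:2  d6:0 → peak 6
A@4: d1:6  d2:4  d3:3  d4:5  d5:2  d6:2 → peak 6
Best is A@2, peak 6.

6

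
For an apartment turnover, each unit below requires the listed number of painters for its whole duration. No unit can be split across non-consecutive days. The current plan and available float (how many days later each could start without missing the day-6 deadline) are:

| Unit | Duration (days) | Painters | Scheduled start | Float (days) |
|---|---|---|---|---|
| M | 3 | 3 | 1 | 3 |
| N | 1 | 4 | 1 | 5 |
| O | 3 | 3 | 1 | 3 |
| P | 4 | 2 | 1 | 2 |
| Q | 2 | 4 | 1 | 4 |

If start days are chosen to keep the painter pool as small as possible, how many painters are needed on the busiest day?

Early-start (M@1, N@1, O@1, P@1, Q@1) gives peak 16: d1:16  d2:12  d3:8  d4:2  d5:0  d6:0.
Shift O→2, P→2, Q→5.
Schedule M@1, N@1, O@2, P@2, Q@5: d1:7  d2:8  d3:8  d4:5  d5:6  d6:4 — peak 8.

8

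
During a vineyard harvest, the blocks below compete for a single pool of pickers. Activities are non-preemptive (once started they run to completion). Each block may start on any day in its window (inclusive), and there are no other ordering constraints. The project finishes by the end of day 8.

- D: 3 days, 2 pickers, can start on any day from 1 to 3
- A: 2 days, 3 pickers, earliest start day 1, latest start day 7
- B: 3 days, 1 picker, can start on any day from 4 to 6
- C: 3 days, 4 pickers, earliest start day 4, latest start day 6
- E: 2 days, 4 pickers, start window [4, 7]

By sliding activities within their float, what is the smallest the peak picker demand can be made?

5

Early-start (D@1, A@1, B@4, C@4, E@4) gives peak 9: d1:5  d2:5  d3:2  d4:9  d5:9  d6:5  d7:0  d8:0.
Shift E→7.
Schedule D@1, A@1, B@4, C@4, E@7: d1:5  d2:5  d3:2  d4:5  d5:5  d6:5  d7:4  d8:4 — peak 5.
Total picker-days = 35 over 8 days ⇒ peak ≥ ⌈35/8⌉ = 5, so 5 is optimal.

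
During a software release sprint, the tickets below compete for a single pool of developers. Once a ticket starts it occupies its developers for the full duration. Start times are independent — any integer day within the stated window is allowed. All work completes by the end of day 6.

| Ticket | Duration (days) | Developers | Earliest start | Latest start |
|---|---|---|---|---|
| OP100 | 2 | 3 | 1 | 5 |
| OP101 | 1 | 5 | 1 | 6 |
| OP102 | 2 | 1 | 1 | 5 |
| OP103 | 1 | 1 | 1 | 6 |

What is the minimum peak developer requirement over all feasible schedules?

Early-start (OP100@1, OP101@1, OP102@1, OP103@1) gives peak 10: d1:10  d2:4  d3:0  d4:0  d5:0  d6:0.
Shift OP101→3.
Schedule OP100@1, OP101@3, OP102@1, OP103@1: d1:5  d2:4  d3:5  d4:0  d5:0  d6:0 — peak 5.

5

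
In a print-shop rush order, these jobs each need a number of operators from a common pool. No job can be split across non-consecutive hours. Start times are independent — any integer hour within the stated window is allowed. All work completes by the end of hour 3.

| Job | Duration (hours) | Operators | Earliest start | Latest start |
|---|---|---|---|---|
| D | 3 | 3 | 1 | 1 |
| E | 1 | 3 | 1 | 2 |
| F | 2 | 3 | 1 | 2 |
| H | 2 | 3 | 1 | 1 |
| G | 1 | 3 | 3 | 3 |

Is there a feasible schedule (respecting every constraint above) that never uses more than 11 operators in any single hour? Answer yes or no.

Schedule D@1, E@1, F@2, H@1, G@3: h1:9  h2:9  h3:9 — peak 9 ≤ 11.

yes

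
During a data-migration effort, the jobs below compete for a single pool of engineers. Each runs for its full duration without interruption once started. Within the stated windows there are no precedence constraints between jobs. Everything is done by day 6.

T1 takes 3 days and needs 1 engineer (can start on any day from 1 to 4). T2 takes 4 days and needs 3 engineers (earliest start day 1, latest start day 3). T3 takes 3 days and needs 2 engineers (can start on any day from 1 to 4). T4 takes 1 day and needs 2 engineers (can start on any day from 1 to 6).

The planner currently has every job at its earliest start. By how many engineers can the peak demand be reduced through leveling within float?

Early-start peak: d1:8  d2:6  d3:6  d4:3  d5:0  d6:0 ⇒ 8.
Leveled (T1@1, T2@1, T3@4, T4@5): d1:4  d2:4  d3:4  d4:5  d5:4  d6:2 ⇒ 5.
Reduction 8 − 5 = 3.

3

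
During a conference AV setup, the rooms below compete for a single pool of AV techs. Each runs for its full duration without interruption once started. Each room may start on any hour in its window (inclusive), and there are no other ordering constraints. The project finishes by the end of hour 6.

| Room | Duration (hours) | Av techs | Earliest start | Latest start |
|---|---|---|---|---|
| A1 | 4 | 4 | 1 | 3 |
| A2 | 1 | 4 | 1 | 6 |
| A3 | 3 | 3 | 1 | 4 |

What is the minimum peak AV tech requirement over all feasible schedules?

7

Early-start (A1@1, A2@1, A3@1) gives peak 11: h1:11  h2:7  h3:7  h4:4  h5:0  h6:0.
Shift A2→5.
Schedule A1@1, A2@5, A3@1: h1:7  h2:7  h3:7  h4:4  h5:4  h6:0 — peak 7.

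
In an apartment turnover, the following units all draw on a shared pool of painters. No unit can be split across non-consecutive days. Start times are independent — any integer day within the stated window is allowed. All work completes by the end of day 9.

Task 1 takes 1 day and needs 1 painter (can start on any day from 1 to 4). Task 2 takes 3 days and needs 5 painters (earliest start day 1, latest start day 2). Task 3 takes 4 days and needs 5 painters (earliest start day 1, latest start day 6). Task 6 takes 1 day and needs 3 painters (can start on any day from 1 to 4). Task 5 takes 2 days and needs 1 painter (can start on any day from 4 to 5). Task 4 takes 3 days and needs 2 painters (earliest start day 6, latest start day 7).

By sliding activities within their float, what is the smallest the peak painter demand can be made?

Early-start (Task 1@1, Task 2@1, Task 3@1, Task 6@1, Task 5@4, Task 4@6) gives peak 14: d1:14  d2:10  d3:10  d4:6  d5:1  d6:2  d7:2  d8:2  d9:0.
Shift Task 3→5, Task 6→4.
Schedule Task 1@1, Task 2@1, Task 3@5, Task 6@4, Task 5@4, Task 4@6: d1:6  d2:5  d3:5  d4:4  d5:6  d6:7  d7:7  d8:7  d9:0 — peak 7.

7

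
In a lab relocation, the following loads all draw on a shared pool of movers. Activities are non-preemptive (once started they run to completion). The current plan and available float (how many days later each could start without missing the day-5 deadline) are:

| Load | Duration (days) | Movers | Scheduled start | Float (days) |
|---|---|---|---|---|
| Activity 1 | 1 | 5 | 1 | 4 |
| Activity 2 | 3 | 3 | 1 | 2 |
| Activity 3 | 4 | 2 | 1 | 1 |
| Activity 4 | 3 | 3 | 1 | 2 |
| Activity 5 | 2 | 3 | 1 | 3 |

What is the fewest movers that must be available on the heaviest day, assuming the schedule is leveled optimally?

8

Early-start (Activity 1@1, Activity 2@1, Activity 3@1, Activity 4@1, Activity 5@1) gives peak 16: d1:16  d2:11  d3:8  d4:2  d5:0.
Shift Activity 3→2, Activity 4→2, Activity 5→4.
Schedule Activity 1@1, Activity 2@1, Activity 3@2, Activity 4@2, Activity 5@4: d1:8  d2:8  d3:8  d4:8  d5:5 — peak 8.
Total mover-days = 37 over 5 days ⇒ peak ≥ ⌈37/5⌉ = 8, so 8 is optimal.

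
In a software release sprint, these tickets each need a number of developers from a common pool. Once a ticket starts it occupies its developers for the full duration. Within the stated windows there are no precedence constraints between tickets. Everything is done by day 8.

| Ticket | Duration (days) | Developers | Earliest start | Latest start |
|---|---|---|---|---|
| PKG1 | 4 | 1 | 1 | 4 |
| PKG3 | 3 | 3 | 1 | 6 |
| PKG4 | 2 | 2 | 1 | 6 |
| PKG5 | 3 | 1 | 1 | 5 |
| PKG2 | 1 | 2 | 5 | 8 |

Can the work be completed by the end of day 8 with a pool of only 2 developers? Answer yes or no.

Total developer-days = 22; over 8 days the average is 22/8 > 2, so some day must exceed 2.

no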